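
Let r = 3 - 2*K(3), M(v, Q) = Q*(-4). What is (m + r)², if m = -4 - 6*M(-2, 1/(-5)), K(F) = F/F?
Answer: 1521/25 ≈ 60.840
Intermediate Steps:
K(F) = 1
M(v, Q) = -4*Q
r = 1 (r = 3 - 2*1 = 3 - 2 = 1)
m = -44/5 (m = -4 - 6*(-4/(-5)) = -4 - 6*(-4*(-1)/5) = -4 - 6*(-4*(-⅕)) = -4 - 6*4/5 = -4 - 1*24/5 = -4 - 24/5 = -44/5 ≈ -8.8000)
(m + r)² = (-44/5 + 1)² = (-39/5)² = 1521/25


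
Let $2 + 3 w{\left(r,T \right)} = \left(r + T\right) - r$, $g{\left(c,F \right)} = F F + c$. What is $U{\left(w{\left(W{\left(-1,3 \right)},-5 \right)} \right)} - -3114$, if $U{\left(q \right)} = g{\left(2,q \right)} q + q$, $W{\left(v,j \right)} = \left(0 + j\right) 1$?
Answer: $\frac{83546}{27} \approx 3094.3$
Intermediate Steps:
$g{\left(c,F \right)} = c + F^{2}$ ($g{\left(c,F \right)} = F^{2} + c = c + F^{2}$)
$W{\left(v,j \right)} = j$ ($W{\left(v,j \right)} = j 1 = j$)
$w{\left(r,T \right)} = - \frac{2}{3} + \frac{T}{3}$ ($w{\left(r,T \right)} = - \frac{2}{3} + \frac{\left(r + T\right) - r}{3} = - \frac{2}{3} + \frac{\left(T + r\right) - r}{3} = - \frac{2}{3} + \frac{T}{3}$)
$U{\left(q \right)} = q + q \left(2 + q^{2}\right)$ ($U{\left(q \right)} = \left(2 + q^{2}\right) q + q = q \left(2 + q^{2}\right) + q = q + q \left(2 + q^{2}\right)$)
$U{\left(w{\left(W{\left(-1,3 \right)},-5 \right)} \right)} - -3114 = \left(- \frac{2}{3} + \frac{1}{3} \left(-5\right)\right) \left(3 + \left(- \frac{2}{3} + \frac{1}{3} \left(-5\right)\right)^{2}\right) - -3114 = \left(- \frac{2}{3} - \frac{5}{3}\right) \left(3 + \left(- \frac{2}{3} - \frac{5}{3}\right)^{2}\right) + 3114 = - \frac{7 \left(3 + \left(- \frac{7}{3}\right)^{2}\right)}{3} + 3114 = - \frac{7 \left(3 + \frac{49}{9}\right)}{3} + 3114 = \left(- \frac{7}{3}\right) \frac{76}{9} + 3114 = - \frac{532}{27} + 3114 = \frac{83546}{27}$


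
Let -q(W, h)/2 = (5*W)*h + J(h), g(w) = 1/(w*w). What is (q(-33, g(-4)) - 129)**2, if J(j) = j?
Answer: 47089/4 ≈ 11772.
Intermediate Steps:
g(w) = w**(-2)
q(W, h) = -2*h - 10*W*h (q(W, h) = -2*((5*W)*h + h) = -2*(5*W*h + h) = -2*(h + 5*W*h) = -2*h - 10*W*h)
(q(-33, g(-4)) - 129)**2 = (2*(-1 - 5*(-33))/(-4)**2 - 129)**2 = (2*(1/16)*(-1 + 165) - 129)**2 = (2*(1/16)*164 - 129)**2 = (41/2 - 129)**2 = (-217/2)**2 = 47089/4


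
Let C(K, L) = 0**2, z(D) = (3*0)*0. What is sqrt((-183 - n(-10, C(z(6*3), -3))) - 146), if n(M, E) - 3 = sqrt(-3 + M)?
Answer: sqrt(-332 - I*sqrt(13)) ≈ 0.09894 - 18.221*I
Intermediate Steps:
z(D) = 0 (z(D) = 0*0 = 0)
C(K, L) = 0
n(M, E) = 3 + sqrt(-3 + M)
sqrt((-183 - n(-10, C(z(6*3), -3))) - 146) = sqrt((-183 - (3 + sqrt(-3 - 10))) - 146) = sqrt((-183 - (3 + sqrt(-13))) - 146) = sqrt((-183 - (3 + I*sqrt(13))) - 146) = sqrt((-183 + (-3 - I*sqrt(13))) - 146) = sqrt((-186 - I*sqrt(13)) - 146) = sqrt(-332 - I*sqrt(13))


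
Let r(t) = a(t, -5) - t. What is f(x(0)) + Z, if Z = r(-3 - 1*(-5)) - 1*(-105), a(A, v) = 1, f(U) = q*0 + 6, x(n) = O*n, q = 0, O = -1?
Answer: 110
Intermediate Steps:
x(n) = -n
f(U) = 6 (f(U) = 0*0 + 6 = 0 + 6 = 6)
r(t) = 1 - t
Z = 104 (Z = (1 - (-3 - 1*(-5))) - 1*(-105) = (1 - (-3 + 5)) + 105 = (1 - 1*2) + 105 = (1 - 2) + 105 = -1 + 105 = 104)
f(x(0)) + Z = 6 + 104 = 110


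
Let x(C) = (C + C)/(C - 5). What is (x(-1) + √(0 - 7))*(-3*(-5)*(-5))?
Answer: -25 - 75*I*√7 ≈ -25.0 - 198.43*I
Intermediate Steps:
x(C) = 2*C/(-5 + C) (x(C) = (2*C)/(-5 + C) = 2*C/(-5 + C))
(x(-1) + √(0 - 7))*(-3*(-5)*(-5)) = (2*(-1)/(-5 - 1) + √(0 - 7))*(-3*(-5)*(-5)) = (2*(-1)/(-6) + √(-7))*(15*(-5)) = (2*(-1)*(-⅙) + I*√7)*(-75) = (⅓ + I*√7)*(-75) = -25 - 75*I*√7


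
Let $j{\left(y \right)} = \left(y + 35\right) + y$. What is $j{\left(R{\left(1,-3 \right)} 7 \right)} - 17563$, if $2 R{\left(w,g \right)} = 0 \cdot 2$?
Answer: $-17528$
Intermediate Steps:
$R{\left(w,g \right)} = 0$ ($R{\left(w,g \right)} = \frac{0 \cdot 2}{2} = \frac{1}{2} \cdot 0 = 0$)
$j{\left(y \right)} = 35 + 2 y$ ($j{\left(y \right)} = \left(35 + y\right) + y = 35 + 2 y$)
$j{\left(R{\left(1,-3 \right)} 7 \right)} - 17563 = \left(35 + 2 \cdot 0 \cdot 7\right) - 17563 = \left(35 + 2 \cdot 0\right) - 17563 = \left(35 + 0\right) - 17563 = 35 - 17563 = -17528$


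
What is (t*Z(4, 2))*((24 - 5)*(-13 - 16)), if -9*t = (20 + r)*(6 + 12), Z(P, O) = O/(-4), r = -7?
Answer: -7163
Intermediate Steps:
Z(P, O) = -O/4 (Z(P, O) = O*(-¼) = -O/4)
t = -26 (t = -(20 - 7)*(6 + 12)/9 = -13*18/9 = -⅑*234 = -26)
(t*Z(4, 2))*((24 - 5)*(-13 - 16)) = (-(-13)*2/2)*((24 - 5)*(-13 - 16)) = (-26*(-½))*(19*(-29)) = 13*(-551) = -7163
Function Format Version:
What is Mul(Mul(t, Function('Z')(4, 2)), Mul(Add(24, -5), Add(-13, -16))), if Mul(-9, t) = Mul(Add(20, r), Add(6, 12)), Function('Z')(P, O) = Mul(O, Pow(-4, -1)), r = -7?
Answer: -7163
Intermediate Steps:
Function('Z')(P, O) = Mul(Rational(-1, 4), O) (Function('Z')(P, O) = Mul(O, Rational(-1, 4)) = Mul(Rational(-1, 4), O))
t = -26 (t = Mul(Rational(-1, 9), Mul(Add(20, -7), Add(6, 12))) = Mul(Rational(-1, 9), Mul(13, 18)) = Mul(Rational(-1, 9), 234) = -26)
Mul(Mul(t, Function('Z')(4, 2)), Mul(Add(24, -5), Add(-13, -16))) = Mul(Mul(-26, Mul(Rational(-1, 4), 2)), Mul(Add(24, -5), Add(-13, -16))) = Mul(Mul(-26, Rational(-1, 2)), Mul(19, -29)) = Mul(13, -551) = -7163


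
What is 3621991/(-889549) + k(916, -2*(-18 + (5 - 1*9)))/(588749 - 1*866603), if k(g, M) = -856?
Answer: -502811616685/123582373923 ≈ -4.0686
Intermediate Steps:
3621991/(-889549) + k(916, -2*(-18 + (5 - 1*9)))/(588749 - 1*866603) = 3621991/(-889549) - 856/(588749 - 1*866603) = 3621991*(-1/889549) - 856/(588749 - 866603) = -3621991/889549 - 856/(-277854) = -3621991/889549 - 856*(-1/277854) = -3621991/889549 + 428/138927 = -502811616685/123582373923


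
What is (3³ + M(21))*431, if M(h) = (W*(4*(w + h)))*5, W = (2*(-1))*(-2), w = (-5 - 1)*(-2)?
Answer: 1149477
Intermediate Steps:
w = 12 (w = -6*(-2) = 12)
W = 4 (W = -2*(-2) = 4)
M(h) = 960 + 80*h (M(h) = (4*(4*(12 + h)))*5 = (4*(48 + 4*h))*5 = (192 + 16*h)*5 = 960 + 80*h)
(3³ + M(21))*431 = (3³ + (960 + 80*21))*431 = (27 + (960 + 1680))*431 = (27 + 2640)*431 = 2667*431 = 1149477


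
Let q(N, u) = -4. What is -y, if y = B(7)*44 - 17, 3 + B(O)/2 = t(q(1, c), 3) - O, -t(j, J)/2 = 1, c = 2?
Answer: 1073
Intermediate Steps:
t(j, J) = -2 (t(j, J) = -2*1 = -2)
B(O) = -10 - 2*O (B(O) = -6 + 2*(-2 - O) = -6 + (-4 - 2*O) = -10 - 2*O)
y = -1073 (y = (-10 - 2*7)*44 - 17 = (-10 - 14)*44 - 17 = -24*44 - 17 = -1056 - 17 = -1073)
-y = -1*(-1073) = 1073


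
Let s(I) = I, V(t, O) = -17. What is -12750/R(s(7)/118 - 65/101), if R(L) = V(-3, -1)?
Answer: 750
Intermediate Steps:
R(L) = -17
-12750/R(s(7)/118 - 65/101) = -12750/(-17) = -12750*(-1/17) = 750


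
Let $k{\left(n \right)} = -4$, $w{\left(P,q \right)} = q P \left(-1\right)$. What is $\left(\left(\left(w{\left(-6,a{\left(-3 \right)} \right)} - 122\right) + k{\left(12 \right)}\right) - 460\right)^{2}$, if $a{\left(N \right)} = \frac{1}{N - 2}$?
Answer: $\frac{8620096}{25} \approx 3.448 \cdot 10^{5}$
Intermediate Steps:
$a{\left(N \right)} = \frac{1}{-2 + N}$
$w{\left(P,q \right)} = - P q$ ($w{\left(P,q \right)} = P q \left(-1\right) = - P q$)
$\left(\left(\left(w{\left(-6,a{\left(-3 \right)} \right)} - 122\right) + k{\left(12 \right)}\right) - 460\right)^{2} = \left(\left(\left(\left(-1\right) \left(-6\right) \frac{1}{-2 - 3} - 122\right) - 4\right) - 460\right)^{2} = \left(\left(\left(\left(-1\right) \left(-6\right) \frac{1}{-5} - 122\right) - 4\right) - 460\right)^{2} = \left(\left(\left(\left(-1\right) \left(-6\right) \left(- \frac{1}{5}\right) - 122\right) - 4\right) - 460\right)^{2} = \left(\left(\left(- \frac{6}{5} - 122\right) - 4\right) - 460\right)^{2} = \left(\left(- \frac{616}{5} - 4\right) - 460\right)^{2} = \left(- \frac{636}{5} - 460\right)^{2} = \left(- \frac{2936}{5}\right)^{2} = \frac{8620096}{25}$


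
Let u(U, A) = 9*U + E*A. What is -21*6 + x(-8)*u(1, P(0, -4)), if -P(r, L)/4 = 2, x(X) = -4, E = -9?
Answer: -450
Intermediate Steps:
P(r, L) = -8 (P(r, L) = -4*2 = -8)
u(U, A) = -9*A + 9*U (u(U, A) = 9*U - 9*A = -9*A + 9*U)
-21*6 + x(-8)*u(1, P(0, -4)) = -21*6 - 4*(-9*(-8) + 9*1) = -126 - 4*(72 + 9) = -126 - 4*81 = -126 - 324 = -450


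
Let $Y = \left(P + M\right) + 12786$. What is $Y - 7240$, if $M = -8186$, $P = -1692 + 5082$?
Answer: $750$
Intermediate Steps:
$P = 3390$
$Y = 7990$ ($Y = \left(3390 - 8186\right) + 12786 = -4796 + 12786 = 7990$)
$Y - 7240 = 7990 - 7240 = 750$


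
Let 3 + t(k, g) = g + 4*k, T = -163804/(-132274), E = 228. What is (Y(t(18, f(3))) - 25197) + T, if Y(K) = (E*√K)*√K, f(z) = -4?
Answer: -686221747/66137 ≈ -10376.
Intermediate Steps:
T = 81902/66137 (T = -163804*(-1/132274) = 81902/66137 ≈ 1.2384)
t(k, g) = -3 + g + 4*k (t(k, g) = -3 + (g + 4*k) = -3 + g + 4*k)
Y(K) = 228*K (Y(K) = (228*√K)*√K = 228*K)
(Y(t(18, f(3))) - 25197) + T = (228*(-3 - 4 + 4*18) - 25197) + 81902/66137 = (228*(-3 - 4 + 72) - 25197) + 81902/66137 = (228*65 - 25197) + 81902/66137 = (14820 - 25197) + 81902/66137 = -10377 + 81902/66137 = -686221747/66137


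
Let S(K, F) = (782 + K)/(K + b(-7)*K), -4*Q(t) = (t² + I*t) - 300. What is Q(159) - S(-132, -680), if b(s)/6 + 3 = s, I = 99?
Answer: -19821596/1947 ≈ -10181.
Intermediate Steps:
b(s) = -18 + 6*s
Q(t) = 75 - 99*t/4 - t²/4 (Q(t) = -((t² + 99*t) - 300)/4 = -(-300 + t² + 99*t)/4 = 75 - 99*t/4 - t²/4)
S(K, F) = -(782 + K)/(59*K) (S(K, F) = (782 + K)/(K + (-18 + 6*(-7))*K) = (782 + K)/(K + (-18 - 42)*K) = (782 + K)/(K - 60*K) = (782 + K)/((-59*K)) = (782 + K)*(-1/(59*K)) = -(782 + K)/(59*K))
Q(159) - S(-132, -680) = (75 - 99/4*159 - ¼*159²) - (-782 - 1*(-132))/(59*(-132)) = (75 - 15741/4 - ¼*25281) - (-1)*(-782 + 132)/(59*132) = (75 - 15741/4 - 25281/4) - (-1)*(-650)/(59*132) = -20361/2 - 1*325/3894 = -20361/2 - 325/3894 = -19821596/1947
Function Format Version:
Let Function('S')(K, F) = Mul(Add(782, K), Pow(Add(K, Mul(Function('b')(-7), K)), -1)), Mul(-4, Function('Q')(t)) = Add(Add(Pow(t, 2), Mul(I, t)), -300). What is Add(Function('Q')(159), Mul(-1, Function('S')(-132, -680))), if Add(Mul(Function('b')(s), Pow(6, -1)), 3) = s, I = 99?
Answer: Rational(-19821596, 1947) ≈ -10181.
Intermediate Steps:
Function('b')(s) = Add(-18, Mul(6, s))
Function('Q')(t) = Add(75, Mul(Rational(-99, 4), t), Mul(Rational(-1, 4), Pow(t, 2))) (Function('Q')(t) = Mul(Rational(-1, 4), Add(Add(Pow(t, 2), Mul(99, t)), -300)) = Mul(Rational(-1, 4), Add(-300, Pow(t, 2), Mul(99, t))) = Add(75, Mul(Rational(-99, 4), t), Mul(Rational(-1, 4), Pow(t, 2))))
Function('S')(K, F) = Mul(Rational(-1, 59), Pow(K, -1), Add(782, K)) (Function('S')(K, F) = Mul(Add(782, K), Pow(Add(K, Mul(Add(-18, Mul(6, -7)), K)), -1)) = Mul(Add(782, K), Pow(Add(K, Mul(Add(-18, -42), K)), -1)) = Mul(Add(782, K), Pow(Add(K, Mul(-60, K)), -1)) = Mul(Add(782, K), Pow(Mul(-59, K), -1)) = Mul(Add(782, K), Mul(Rational(-1, 59), Pow(K, -1))) = Mul(Rational(-1, 59), Pow(K, -1), Add(782, K)))
Add(Function('Q')(159), Mul(-1, Function('S')(-132, -680))) = Add(Add(75, Mul(Rational(-99, 4), 159), Mul(Rational(-1, 4), Pow(159, 2))), Mul(-1, Mul(Rational(1, 59), Pow(-132, -1), Add(-782, Mul(-1, -132))))) = Add(Add(75, Rational(-15741, 4), Mul(Rational(-1, 4), 25281)), Mul(-1, Mul(Rational(1, 59), Rational(-1, 132), Add(-782, 132)))) = Add(Add(75, Rational(-15741, 4), Rational(-25281, 4)), Mul(-1, Mul(Rational(1, 59), Rational(-1, 132), -650))) = Add(Rational(-20361, 2), Mul(-1, Rational(325, 3894))) = Add(Rational(-20361, 2), Rational(-325, 3894)) = Rational(-19821596, 1947)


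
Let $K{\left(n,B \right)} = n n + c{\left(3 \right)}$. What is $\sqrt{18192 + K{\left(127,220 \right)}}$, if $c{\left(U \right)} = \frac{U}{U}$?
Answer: $131 \sqrt{2} \approx 185.26$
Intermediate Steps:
$c{\left(U \right)} = 1$
$K{\left(n,B \right)} = 1 + n^{2}$ ($K{\left(n,B \right)} = n n + 1 = n^{2} + 1 = 1 + n^{2}$)
$\sqrt{18192 + K{\left(127,220 \right)}} = \sqrt{18192 + \left(1 + 127^{2}\right)} = \sqrt{18192 + \left(1 + 16129\right)} = \sqrt{18192 + 16130} = \sqrt{34322} = 131 \sqrt{2}$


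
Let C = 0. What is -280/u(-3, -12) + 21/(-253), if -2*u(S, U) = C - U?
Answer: 35357/759 ≈ 46.584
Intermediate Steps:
u(S, U) = U/2 (u(S, U) = -(0 - U)/2 = -(-1)*U/2 = U/2)
-280/u(-3, -12) + 21/(-253) = -280/((½)*(-12)) + 21/(-253) = -280/(-6) + 21*(-1/253) = -280*(-⅙) - 21/253 = 140/3 - 21/253 = 35357/759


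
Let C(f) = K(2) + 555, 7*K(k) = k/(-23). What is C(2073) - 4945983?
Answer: -796213910/161 ≈ -4.9454e+6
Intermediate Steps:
K(k) = -k/161 (K(k) = (k/(-23))/7 = (k*(-1/23))/7 = (-k/23)/7 = -k/161)
C(f) = 89353/161 (C(f) = -1/161*2 + 555 = -2/161 + 555 = 89353/161)
C(2073) - 4945983 = 89353/161 - 4945983 = -796213910/161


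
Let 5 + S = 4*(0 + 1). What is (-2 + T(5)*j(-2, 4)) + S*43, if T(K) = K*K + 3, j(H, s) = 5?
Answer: 95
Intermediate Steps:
T(K) = 3 + K² (T(K) = K² + 3 = 3 + K²)
S = -1 (S = -5 + 4*(0 + 1) = -5 + 4*1 = -5 + 4 = -1)
(-2 + T(5)*j(-2, 4)) + S*43 = (-2 + (3 + 5²)*5) - 1*43 = (-2 + (3 + 25)*5) - 43 = (-2 + 28*5) - 43 = (-2 + 140) - 43 = 138 - 43 = 95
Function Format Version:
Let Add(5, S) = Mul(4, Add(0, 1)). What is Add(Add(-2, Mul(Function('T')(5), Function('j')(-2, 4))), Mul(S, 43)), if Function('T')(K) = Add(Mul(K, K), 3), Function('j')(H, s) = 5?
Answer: 95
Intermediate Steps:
Function('T')(K) = Add(3, Pow(K, 2)) (Function('T')(K) = Add(Pow(K, 2), 3) = Add(3, Pow(K, 2)))
S = -1 (S = Add(-5, Mul(4, Add(0, 1))) = Add(-5, Mul(4, 1)) = Add(-5, 4) = -1)
Add(Add(-2, Mul(Function('T')(5), Function('j')(-2, 4))), Mul(S, 43)) = Add(Add(-2, Mul(Add(3, Pow(5, 2)), 5)), Mul(-1, 43)) = Add(Add(-2, Mul(Add(3, 25), 5)), -43) = Add(Add(-2, Mul(28, 5)), -43) = Add(Add(-2, 140), -43) = Add(138, -43) = 95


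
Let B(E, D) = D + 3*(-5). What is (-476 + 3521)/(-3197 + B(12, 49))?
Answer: -3045/3163 ≈ -0.96269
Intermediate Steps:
B(E, D) = -15 + D (B(E, D) = D - 15 = -15 + D)
(-476 + 3521)/(-3197 + B(12, 49)) = (-476 + 3521)/(-3197 + (-15 + 49)) = 3045/(-3197 + 34) = 3045/(-3163) = 3045*(-1/3163) = -3045/3163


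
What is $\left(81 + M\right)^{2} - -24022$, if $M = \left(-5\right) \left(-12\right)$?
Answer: $43903$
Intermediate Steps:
$M = 60$
$\left(81 + M\right)^{2} - -24022 = \left(81 + 60\right)^{2} - -24022 = 141^{2} + 24022 = 19881 + 24022 = 43903$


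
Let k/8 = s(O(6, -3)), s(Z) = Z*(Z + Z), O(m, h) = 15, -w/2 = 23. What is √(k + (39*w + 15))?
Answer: √1821 ≈ 42.673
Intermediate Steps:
w = -46 (w = -2*23 = -46)
s(Z) = 2*Z² (s(Z) = Z*(2*Z) = 2*Z²)
k = 3600 (k = 8*(2*15²) = 8*(2*225) = 8*450 = 3600)
√(k + (39*w + 15)) = √(3600 + (39*(-46) + 15)) = √(3600 + (-1794 + 15)) = √(3600 - 1779) = √1821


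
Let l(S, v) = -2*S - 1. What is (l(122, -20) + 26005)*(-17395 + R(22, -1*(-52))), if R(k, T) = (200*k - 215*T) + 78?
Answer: -620738720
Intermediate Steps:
l(S, v) = -1 - 2*S
R(k, T) = 78 - 215*T + 200*k (R(k, T) = (-215*T + 200*k) + 78 = 78 - 215*T + 200*k)
(l(122, -20) + 26005)*(-17395 + R(22, -1*(-52))) = ((-1 - 2*122) + 26005)*(-17395 + (78 - (-215)*(-52) + 200*22)) = ((-1 - 244) + 26005)*(-17395 + (78 - 215*52 + 4400)) = (-245 + 26005)*(-17395 + (78 - 11180 + 4400)) = 25760*(-17395 - 6702) = 25760*(-24097) = -620738720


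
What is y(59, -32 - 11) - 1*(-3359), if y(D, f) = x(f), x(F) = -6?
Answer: 3353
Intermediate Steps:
y(D, f) = -6
y(59, -32 - 11) - 1*(-3359) = -6 - 1*(-3359) = -6 + 3359 = 3353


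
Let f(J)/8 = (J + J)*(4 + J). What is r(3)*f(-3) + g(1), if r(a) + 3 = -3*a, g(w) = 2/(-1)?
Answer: 574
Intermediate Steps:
g(w) = -2 (g(w) = 2*(-1) = -2)
r(a) = -3 - 3*a
f(J) = 16*J*(4 + J) (f(J) = 8*((J + J)*(4 + J)) = 8*((2*J)*(4 + J)) = 8*(2*J*(4 + J)) = 16*J*(4 + J))
r(3)*f(-3) + g(1) = (-3 - 3*3)*(16*(-3)*(4 - 3)) - 2 = (-3 - 9)*(16*(-3)*1) - 2 = -12*(-48) - 2 = 576 - 2 = 574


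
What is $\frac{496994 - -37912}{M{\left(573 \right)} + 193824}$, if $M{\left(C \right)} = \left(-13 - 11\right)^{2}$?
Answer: $\frac{29717}{10800} \approx 2.7516$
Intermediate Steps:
$M{\left(C \right)} = 576$ ($M{\left(C \right)} = \left(-24\right)^{2} = 576$)
$\frac{496994 - -37912}{M{\left(573 \right)} + 193824} = \frac{496994 - -37912}{576 + 193824} = \frac{496994 + \left(-141341 + 179253\right)}{194400} = \left(496994 + 37912\right) \frac{1}{194400} = 534906 \cdot \frac{1}{194400} = \frac{29717}{10800}$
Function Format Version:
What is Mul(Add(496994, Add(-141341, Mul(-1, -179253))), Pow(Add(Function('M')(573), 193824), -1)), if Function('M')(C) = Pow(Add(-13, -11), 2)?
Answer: Rational(29717, 10800) ≈ 2.7516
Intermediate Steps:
Function('M')(C) = 576 (Function('M')(C) = Pow(-24, 2) = 576)
Mul(Add(496994, Add(-141341, Mul(-1, -179253))), Pow(Add(Function('M')(573), 193824), -1)) = Mul(Add(496994, Add(-141341, Mul(-1, -179253))), Pow(Add(576, 193824), -1)) = Mul(Add(496994, Add(-141341, 179253)), Pow(194400, -1)) = Mul(Add(496994, 37912), Rational(1, 194400)) = Mul(534906, Rational(1, 194400)) = Rational(29717, 10800)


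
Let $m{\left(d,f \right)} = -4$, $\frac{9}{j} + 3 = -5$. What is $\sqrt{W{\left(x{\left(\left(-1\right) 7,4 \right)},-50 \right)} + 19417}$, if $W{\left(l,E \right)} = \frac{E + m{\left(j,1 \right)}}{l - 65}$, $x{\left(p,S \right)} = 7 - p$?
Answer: $\frac{\sqrt{5611819}}{17} \approx 139.35$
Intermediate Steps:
$j = - \frac{9}{8}$ ($j = \frac{9}{-3 - 5} = \frac{9}{-8} = 9 \left(- \frac{1}{8}\right) = - \frac{9}{8} \approx -1.125$)
$W{\left(l,E \right)} = \frac{-4 + E}{-65 + l}$ ($W{\left(l,E \right)} = \frac{E - 4}{l - 65} = \frac{-4 + E}{-65 + l}$)
$\sqrt{W{\left(x{\left(\left(-1\right) 7,4 \right)},-50 \right)} + 19417} = \sqrt{\frac{-4 - 50}{-65 + \left(7 - \left(-1\right) 7\right)} + 19417} = \sqrt{\frac{1}{-65 + \left(7 - -7\right)} \left(-54\right) + 19417} = \sqrt{\frac{1}{-65 + \left(7 + 7\right)} \left(-54\right) + 19417} = \sqrt{\frac{1}{-65 + 14} \left(-54\right) + 19417} = \sqrt{\frac{1}{-51} \left(-54\right) + 19417} = \sqrt{\left(- \frac{1}{51}\right) \left(-54\right) + 19417} = \sqrt{\frac{18}{17} + 19417} = \sqrt{\frac{330107}{17}} = \frac{\sqrt{5611819}}{17}$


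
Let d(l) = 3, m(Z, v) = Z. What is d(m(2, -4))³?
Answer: 27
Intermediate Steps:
d(m(2, -4))³ = 3³ = 27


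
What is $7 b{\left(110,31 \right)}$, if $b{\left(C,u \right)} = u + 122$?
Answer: $1071$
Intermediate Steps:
$b{\left(C,u \right)} = 122 + u$
$7 b{\left(110,31 \right)} = 7 \left(122 + 31\right) = 7 \cdot 153 = 1071$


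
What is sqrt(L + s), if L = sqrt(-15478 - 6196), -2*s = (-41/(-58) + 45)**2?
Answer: sqrt(-14055602 + 13456*I*sqrt(21674))/116 ≈ 2.272 + 32.399*I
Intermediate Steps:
s = -7027801/6728 (s = -(-41/(-58) + 45)**2/2 = -(-41*(-1/58) + 45)**2/2 = -(41/58 + 45)**2/2 = -(2651/58)**2/2 = -1/2*7027801/3364 = -7027801/6728 ≈ -1044.6)
L = I*sqrt(21674) (L = sqrt(-21674) = I*sqrt(21674) ≈ 147.22*I)
sqrt(L + s) = sqrt(I*sqrt(21674) - 7027801/6728) = sqrt(-7027801/6728 + I*sqrt(21674))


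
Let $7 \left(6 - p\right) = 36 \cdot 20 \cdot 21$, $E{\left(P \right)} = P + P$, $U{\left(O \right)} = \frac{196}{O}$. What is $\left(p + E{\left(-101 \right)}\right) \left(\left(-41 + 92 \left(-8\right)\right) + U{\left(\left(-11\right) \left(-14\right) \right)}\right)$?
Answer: $\frac{20103748}{11} \approx 1.8276 \cdot 10^{6}$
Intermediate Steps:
$E{\left(P \right)} = 2 P$
$p = -2154$ ($p = 6 - \frac{36 \cdot 20 \cdot 21}{7} = 6 - \frac{720 \cdot 21}{7} = 6 - 2160 = -2154$)
$\left(p + E{\left(-101 \right)}\right) \left(\left(-41 + 92 \left(-8\right)\right) + U{\left(\left(-11\right) \left(-14\right) \right)}\right) = \left(-2154 + 2 \left(-101\right)\right) \left(\left(-41 + 92 \left(-8\right)\right) + \frac{196}{\left(-11\right) \left(-14\right)}\right) = \left(-2154 - 202\right) \left(\left(-41 - 736\right) + \frac{196}{154}\right) = - 2356 \left(-777 + 196 \cdot \frac{1}{154}\right) = - 2356 \left(-777 + \frac{14}{11}\right) = \left(-2356\right) \left(- \frac{8533}{11}\right) = \frac{20103748}{11}$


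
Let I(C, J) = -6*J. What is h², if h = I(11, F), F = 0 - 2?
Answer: 144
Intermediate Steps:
F = -2
h = 12 (h = -6*(-2) = 12)
h² = 12² = 144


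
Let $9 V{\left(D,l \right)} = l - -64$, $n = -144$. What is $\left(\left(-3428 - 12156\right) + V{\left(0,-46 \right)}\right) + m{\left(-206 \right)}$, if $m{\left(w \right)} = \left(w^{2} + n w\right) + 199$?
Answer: $56717$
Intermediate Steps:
$V{\left(D,l \right)} = \frac{64}{9} + \frac{l}{9}$ ($V{\left(D,l \right)} = \frac{l - -64}{9} = \frac{l + 64}{9} = \frac{64 + l}{9} = \frac{64}{9} + \frac{l}{9}$)
$m{\left(w \right)} = 199 + w^{2} - 144 w$ ($m{\left(w \right)} = \left(w^{2} - 144 w\right) + 199 = 199 + w^{2} - 144 w$)
$\left(\left(-3428 - 12156\right) + V{\left(0,-46 \right)}\right) + m{\left(-206 \right)} = \left(\left(-3428 - 12156\right) + \left(\frac{64}{9} + \frac{1}{9} \left(-46\right)\right)\right) + \left(199 + \left(-206\right)^{2} - -29664\right) = \left(-15584 + \left(\frac{64}{9} - \frac{46}{9}\right)\right) + \left(199 + 42436 + 29664\right) = \left(-15584 + 2\right) + 72299 = -15582 + 72299 = 56717$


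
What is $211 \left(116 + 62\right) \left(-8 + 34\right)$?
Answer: $976508$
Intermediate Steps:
$211 \left(116 + 62\right) \left(-8 + 34\right) = 211 \cdot 178 \cdot 26 = 211 \cdot 4628 = 976508$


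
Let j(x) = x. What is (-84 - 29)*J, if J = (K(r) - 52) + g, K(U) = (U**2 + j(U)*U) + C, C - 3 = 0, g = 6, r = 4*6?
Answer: -125317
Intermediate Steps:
r = 24
C = 3 (C = 3 + 0 = 3)
K(U) = 3 + 2*U**2 (K(U) = (U**2 + U*U) + 3 = (U**2 + U**2) + 3 = 2*U**2 + 3 = 3 + 2*U**2)
J = 1109 (J = ((3 + 2*24**2) - 52) + 6 = ((3 + 2*576) - 52) + 6 = ((3 + 1152) - 52) + 6 = (1155 - 52) + 6 = 1103 + 6 = 1109)
(-84 - 29)*J = (-84 - 29)*1109 = -113*1109 = -125317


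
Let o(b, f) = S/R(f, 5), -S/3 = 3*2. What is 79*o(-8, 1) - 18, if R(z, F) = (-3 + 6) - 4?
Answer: 1404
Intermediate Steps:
R(z, F) = -1 (R(z, F) = 3 - 4 = -1)
S = -18 (S = -9*2 = -3*6 = -18)
o(b, f) = 18 (o(b, f) = -18/(-1) = -18*(-1) = 18)
79*o(-8, 1) - 18 = 79*18 - 18 = 1422 - 18 = 1404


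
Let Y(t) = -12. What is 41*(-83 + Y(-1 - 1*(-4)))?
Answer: -3895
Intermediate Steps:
41*(-83 + Y(-1 - 1*(-4))) = 41*(-83 - 12) = 41*(-95) = -3895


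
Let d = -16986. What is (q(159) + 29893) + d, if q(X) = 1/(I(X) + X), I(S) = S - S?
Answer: 2052214/159 ≈ 12907.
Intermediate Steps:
I(S) = 0
q(X) = 1/X (q(X) = 1/(0 + X) = 1/X)
(q(159) + 29893) + d = (1/159 + 29893) - 16986 = 4752988/159 - 16986 = 2052214/159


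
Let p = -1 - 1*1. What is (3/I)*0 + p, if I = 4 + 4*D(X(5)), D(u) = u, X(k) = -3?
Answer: -2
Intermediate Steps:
p = -2 (p = -1 - 1 = -2)
I = -8 (I = 4 + 4*(-3) = 4 - 12 = -8)
(3/I)*0 + p = (3/(-8))*0 - 2 = (3*(-⅛))*0 - 2 = -3/8*0 - 2 = 0 - 2 = -2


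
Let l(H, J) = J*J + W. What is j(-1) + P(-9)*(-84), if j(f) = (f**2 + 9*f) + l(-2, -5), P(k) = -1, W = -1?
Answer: 100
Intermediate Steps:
l(H, J) = -1 + J**2 (l(H, J) = J*J - 1 = J**2 - 1 = -1 + J**2)
j(f) = 24 + f**2 + 9*f (j(f) = (f**2 + 9*f) + (-1 + (-5)**2) = (f**2 + 9*f) + (-1 + 25) = (f**2 + 9*f) + 24 = 24 + f**2 + 9*f)
j(-1) + P(-9)*(-84) = (24 + (-1)**2 + 9*(-1)) - 1*(-84) = (24 + 1 - 9) + 84 = 16 + 84 = 100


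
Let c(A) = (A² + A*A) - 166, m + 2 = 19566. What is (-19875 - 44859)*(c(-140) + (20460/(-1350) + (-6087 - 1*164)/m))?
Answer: -370614330532853/146730 ≈ -2.5258e+9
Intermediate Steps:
m = 19564 (m = -2 + 19566 = 19564)
c(A) = -166 + 2*A² (c(A) = (A² + A²) - 166 = 2*A² - 166 = -166 + 2*A²)
(-19875 - 44859)*(c(-140) + (20460/(-1350) + (-6087 - 1*164)/m)) = (-19875 - 44859)*((-166 + 2*(-140)²) + (20460/(-1350) + (-6087 - 1*164)/19564)) = -64734*((-166 + 2*19600) + (20460*(-1/1350) + (-6087 - 164)*(1/19564))) = -64734*((-166 + 39200) + (-682/45 - 6251*1/19564)) = -64734*(39034 + (-682/45 - 6251/19564)) = -64734*(39034 - 13623943/880380) = -64734*34351128977/880380 = -370614330532853/146730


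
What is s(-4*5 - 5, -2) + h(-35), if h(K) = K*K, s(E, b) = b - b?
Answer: 1225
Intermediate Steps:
s(E, b) = 0
h(K) = K²
s(-4*5 - 5, -2) + h(-35) = 0 + (-35)² = 0 + 1225 = 1225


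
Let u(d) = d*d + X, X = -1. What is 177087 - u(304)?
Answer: 84672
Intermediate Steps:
u(d) = -1 + d**2 (u(d) = d*d - 1 = d**2 - 1 = -1 + d**2)
177087 - u(304) = 177087 - (-1 + 304**2) = 177087 - (-1 + 92416) = 177087 - 1*92415 = 177087 - 92415 = 84672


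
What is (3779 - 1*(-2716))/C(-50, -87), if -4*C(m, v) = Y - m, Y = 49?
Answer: -8660/33 ≈ -262.42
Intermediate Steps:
C(m, v) = -49/4 + m/4 (C(m, v) = -(49 - m)/4 = -49/4 + m/4)
(3779 - 1*(-2716))/C(-50, -87) = (3779 - 1*(-2716))/(-49/4 + (¼)*(-50)) = (3779 + 2716)/(-49/4 - 25/2) = 6495/(-99/4) = 6495*(-4/99) = -8660/33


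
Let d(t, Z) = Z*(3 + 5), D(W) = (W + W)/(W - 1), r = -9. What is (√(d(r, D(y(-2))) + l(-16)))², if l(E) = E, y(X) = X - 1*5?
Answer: -2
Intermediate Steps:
y(X) = -5 + X (y(X) = X - 5 = -5 + X)
D(W) = 2*W/(-1 + W) (D(W) = (2*W)/(-1 + W) = 2*W/(-1 + W))
d(t, Z) = 8*Z (d(t, Z) = Z*8 = 8*Z)
(√(d(r, D(y(-2))) + l(-16)))² = (√(8*(2*(-5 - 2)/(-1 + (-5 - 2))) - 16))² = (√(8*(2*(-7)/(-1 - 7)) - 16))² = (√(8*(2*(-7)/(-8)) - 16))² = (√(8*(2*(-7)*(-⅛)) - 16))² = (√(8*(7/4) - 16))² = (√(14 - 16))² = (√(-2))² = (I*√2)² = -2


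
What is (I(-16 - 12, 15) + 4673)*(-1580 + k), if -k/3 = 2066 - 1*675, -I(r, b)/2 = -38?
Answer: -27320997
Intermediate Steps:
I(r, b) = 76 (I(r, b) = -2*(-38) = 76)
k = -4173 (k = -3*(2066 - 1*675) = -3*(2066 - 675) = -3*1391 = -4173)
(I(-16 - 12, 15) + 4673)*(-1580 + k) = (76 + 4673)*(-1580 - 4173) = 4749*(-5753) = -27320997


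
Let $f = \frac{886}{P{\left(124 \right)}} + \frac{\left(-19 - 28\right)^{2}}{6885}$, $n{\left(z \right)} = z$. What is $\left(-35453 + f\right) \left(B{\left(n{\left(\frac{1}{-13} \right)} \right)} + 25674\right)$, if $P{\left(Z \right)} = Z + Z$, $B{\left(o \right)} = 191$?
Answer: $- \frac{156557328648077}{170748} \approx -9.1689 \cdot 10^{8}$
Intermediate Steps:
$P{\left(Z \right)} = 2 Z$
$f = \frac{3323971}{853740}$ ($f = \frac{886}{2 \cdot 124} + \frac{\left(-19 - 28\right)^{2}}{6885} = \frac{886}{248} + \left(-47\right)^{2} \cdot \frac{1}{6885} = 886 \cdot \frac{1}{248} + 2209 \cdot \frac{1}{6885} = \frac{443}{124} + \frac{2209}{6885} = \frac{3323971}{853740} \approx 3.8934$)
$\left(-35453 + f\right) \left(B{\left(n{\left(\frac{1}{-13} \right)} \right)} + 25674\right) = \left(-35453 + \frac{3323971}{853740}\right) \left(191 + 25674\right) = \left(- \frac{30264320249}{853740}\right) 25865 = - \frac{156557328648077}{170748}$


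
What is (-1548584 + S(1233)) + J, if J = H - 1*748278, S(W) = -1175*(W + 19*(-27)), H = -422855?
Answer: -3565717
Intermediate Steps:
S(W) = 602775 - 1175*W (S(W) = -1175*(W - 513) = -1175*(-513 + W) = 602775 - 1175*W)
J = -1171133 (J = -422855 - 1*748278 = -422855 - 748278 = -1171133)
(-1548584 + S(1233)) + J = (-1548584 + (602775 - 1175*1233)) - 1171133 = (-1548584 + (602775 - 1448775)) - 1171133 = (-1548584 - 846000) - 1171133 = -2394584 - 1171133 = -3565717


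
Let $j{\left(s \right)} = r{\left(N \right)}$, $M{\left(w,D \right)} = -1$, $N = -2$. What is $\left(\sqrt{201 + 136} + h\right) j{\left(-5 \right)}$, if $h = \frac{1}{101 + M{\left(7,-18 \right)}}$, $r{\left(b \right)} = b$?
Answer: $- \frac{1}{50} - 2 \sqrt{337} \approx -36.735$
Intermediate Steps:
$j{\left(s \right)} = -2$
$h = \frac{1}{100}$ ($h = \frac{1}{101 - 1} = \frac{1}{100} \approx 0.01$)
$\left(\sqrt{201 + 136} + h\right) j{\left(-5 \right)} = \left(\sqrt{201 + 136} + \frac{1}{100}\right) \left(-2\right) = \left(\sqrt{337} + \frac{1}{100}\right) \left(-2\right) = \left(\frac{1}{100} + \sqrt{337}\right) \left(-2\right) = - \frac{1}{50} - 2 \sqrt{337}$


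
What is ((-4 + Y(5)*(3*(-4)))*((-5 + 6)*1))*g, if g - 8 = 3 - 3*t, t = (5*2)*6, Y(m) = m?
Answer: 10816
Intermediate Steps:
t = 60 (t = 10*6 = 60)
g = -169 (g = 8 + (3 - 3*60) = 8 + (3 - 180) = 8 - 177 = -169)
((-4 + Y(5)*(3*(-4)))*((-5 + 6)*1))*g = ((-4 + 5*(3*(-4)))*((-5 + 6)*1))*(-169) = ((-4 + 5*(-12))*(1*1))*(-169) = ((-4 - 60)*1)*(-169) = -64*1*(-169) = -64*(-169) = 10816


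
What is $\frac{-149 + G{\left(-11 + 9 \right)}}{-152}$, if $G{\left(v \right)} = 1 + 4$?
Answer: $\frac{18}{19} \approx 0.94737$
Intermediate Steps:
$G{\left(v \right)} = 5$
$\frac{-149 + G{\left(-11 + 9 \right)}}{-152} = \frac{-149 + 5}{-152} = \left(-144\right) \left(- \frac{1}{152}\right) = \frac{18}{19}$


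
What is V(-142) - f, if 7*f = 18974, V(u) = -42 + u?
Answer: -20262/7 ≈ -2894.6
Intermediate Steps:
f = 18974/7 (f = (1/7)*18974 = 18974/7 ≈ 2710.6)
V(-142) - f = (-42 - 142) - 1*18974/7 = -184 - 18974/7 = -20262/7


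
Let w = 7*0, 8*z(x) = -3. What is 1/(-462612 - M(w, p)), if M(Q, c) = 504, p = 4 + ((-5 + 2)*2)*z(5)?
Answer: -1/463116 ≈ -2.1593e-6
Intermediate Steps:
z(x) = -3/8 (z(x) = (⅛)*(-3) = -3/8)
p = 25/4 (p = 4 + ((-5 + 2)*2)*(-3/8) = 4 - 3*2*(-3/8) = 4 - 6*(-3/8) = 4 + 9/4 = 25/4 ≈ 6.2500)
w = 0
1/(-462612 - M(w, p)) = 1/(-462612 - 1*504) = 1/(-462612 - 504) = 1/(-463116) = -1/463116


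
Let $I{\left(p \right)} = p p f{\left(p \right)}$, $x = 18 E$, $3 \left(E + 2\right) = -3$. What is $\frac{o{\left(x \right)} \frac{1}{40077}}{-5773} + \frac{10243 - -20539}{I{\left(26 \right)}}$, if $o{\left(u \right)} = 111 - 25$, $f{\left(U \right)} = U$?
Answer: $\frac{3560930586943}{2033231410548} \approx 1.7514$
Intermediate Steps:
$E = -3$ ($E = -2 + \frac{1}{3} \left(-3\right) = -2 - 1 = -3$)
$x = -54$ ($x = 18 \left(-3\right) = -54$)
$I{\left(p \right)} = p^{3}$ ($I{\left(p \right)} = p p p = p^{2} p = p^{3}$)
$o{\left(u \right)} = 86$ ($o{\left(u \right)} = 111 - 25 = 86$)
$\frac{o{\left(x \right)} \frac{1}{40077}}{-5773} + \frac{10243 - -20539}{I{\left(26 \right)}} = \frac{86 \cdot \frac{1}{40077}}{-5773} + \frac{10243 - -20539}{26^{3}} = 86 \cdot \frac{1}{40077} \left(- \frac{1}{5773}\right) + \frac{10243 + 20539}{17576} = \frac{86}{40077} \left(- \frac{1}{5773}\right) + 30782 \cdot \frac{1}{17576} = - \frac{86}{231364521} + \frac{15391}{8788} = \frac{3560930586943}{2033231410548}$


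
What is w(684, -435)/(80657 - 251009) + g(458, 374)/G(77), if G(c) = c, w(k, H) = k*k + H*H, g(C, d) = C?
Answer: 435333/208208 ≈ 2.0909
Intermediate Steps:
w(k, H) = H**2 + k**2 (w(k, H) = k**2 + H**2 = H**2 + k**2)
w(684, -435)/(80657 - 251009) + g(458, 374)/G(77) = ((-435)**2 + 684**2)/(80657 - 251009) + 458/77 = (189225 + 467856)/(-170352) + 458*(1/77) = 657081*(-1/170352) + 458/77 = -73009/18928 + 458/77 = 435333/208208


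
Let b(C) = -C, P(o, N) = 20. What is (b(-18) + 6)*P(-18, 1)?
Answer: 480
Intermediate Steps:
(b(-18) + 6)*P(-18, 1) = (-1*(-18) + 6)*20 = (18 + 6)*20 = 24*20 = 480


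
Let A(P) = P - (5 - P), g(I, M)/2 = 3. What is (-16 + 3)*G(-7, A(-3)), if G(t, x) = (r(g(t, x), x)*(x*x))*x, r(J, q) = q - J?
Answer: -294151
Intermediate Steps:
g(I, M) = 6 (g(I, M) = 2*3 = 6)
A(P) = -5 + 2*P (A(P) = P + (-5 + P) = -5 + 2*P)
G(t, x) = x³*(-6 + x) (G(t, x) = ((x - 1*6)*(x*x))*x = ((x - 6)*x²)*x = ((-6 + x)*x²)*x = (x²*(-6 + x))*x = x³*(-6 + x))
(-16 + 3)*G(-7, A(-3)) = (-16 + 3)*((-5 + 2*(-3))³*(-6 + (-5 + 2*(-3)))) = -13*(-5 - 6)³*(-6 + (-5 - 6)) = -13*(-11)³*(-6 - 11) = -(-17303)*(-17) = -13*22627 = -294151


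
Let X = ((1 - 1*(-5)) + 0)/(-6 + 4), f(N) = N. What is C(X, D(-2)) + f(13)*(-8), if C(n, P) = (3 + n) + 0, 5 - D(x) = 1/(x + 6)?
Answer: -104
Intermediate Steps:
X = -3 (X = ((1 + 5) + 0)/(-2) = (6 + 0)*(-½) = 6*(-½) = -3)
D(x) = 5 - 1/(6 + x) (D(x) = 5 - 1/(x + 6) = 5 - 1/(6 + x))
C(n, P) = 3 + n
C(X, D(-2)) + f(13)*(-8) = (3 - 3) + 13*(-8) = 0 - 104 = -104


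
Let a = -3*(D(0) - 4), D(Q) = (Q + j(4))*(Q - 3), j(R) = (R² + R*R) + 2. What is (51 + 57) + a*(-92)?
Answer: -29148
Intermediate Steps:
j(R) = 2 + 2*R² (j(R) = (R² + R²) + 2 = 2*R² + 2 = 2 + 2*R²)
D(Q) = (-3 + Q)*(34 + Q) (D(Q) = (Q + (2 + 2*4²))*(Q - 3) = (Q + (2 + 2*16))*(-3 + Q) = (Q + (2 + 32))*(-3 + Q) = (Q + 34)*(-3 + Q) = (34 + Q)*(-3 + Q) = (-3 + Q)*(34 + Q))
a = 318 (a = -3*((-102 + 0² + 31*0) - 4) = -3*((-102 + 0 + 0) - 4) = -3*(-102 - 4) = -3*(-106) = 318)
(51 + 57) + a*(-92) = (51 + 57) + 318*(-92) = 108 - 29256 = -29148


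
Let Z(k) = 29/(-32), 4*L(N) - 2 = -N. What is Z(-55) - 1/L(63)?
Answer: -1641/1952 ≈ -0.84068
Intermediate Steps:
L(N) = ½ - N/4 (L(N) = ½ + (-N)/4 = ½ - N/4)
Z(k) = -29/32 (Z(k) = 29*(-1/32) = -29/32)
Z(-55) - 1/L(63) = -29/32 - 1/(½ - ¼*63) = -29/32 - 1/(½ - 63/4) = -29/32 - 1/(-61/4) = -29/32 - 1*(-4/61) = -29/32 + 4/61 = -1641/1952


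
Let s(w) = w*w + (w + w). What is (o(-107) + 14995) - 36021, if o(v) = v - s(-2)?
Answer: -21133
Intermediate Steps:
s(w) = w² + 2*w
o(v) = v (o(v) = v - (-2)*(2 - 2) = v - (-2)*0 = v - 1*0 = v + 0 = v)
(o(-107) + 14995) - 36021 = (-107 + 14995) - 36021 = 14888 - 36021 = -21133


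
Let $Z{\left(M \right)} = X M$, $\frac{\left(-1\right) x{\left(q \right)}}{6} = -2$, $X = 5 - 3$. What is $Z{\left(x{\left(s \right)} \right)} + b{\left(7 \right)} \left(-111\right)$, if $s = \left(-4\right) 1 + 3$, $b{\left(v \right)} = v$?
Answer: $-753$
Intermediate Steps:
$X = 2$ ($X = 5 - 3 = 2$)
$s = -1$ ($s = -4 + 3 = -1$)
$x{\left(q \right)} = 12$ ($x{\left(q \right)} = \left(-6\right) \left(-2\right) = 12$)
$Z{\left(M \right)} = 2 M$
$Z{\left(x{\left(s \right)} \right)} + b{\left(7 \right)} \left(-111\right) = 2 \cdot 12 + 7 \left(-111\right) = 24 - 777 = -753$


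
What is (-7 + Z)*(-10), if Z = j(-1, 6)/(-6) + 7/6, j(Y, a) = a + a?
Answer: 235/3 ≈ 78.333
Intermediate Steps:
j(Y, a) = 2*a
Z = -⅚ (Z = (2*6)/(-6) + 7/6 = 12*(-⅙) + 7*(⅙) = -2 + 7/6 = -⅚ ≈ -0.83333)
(-7 + Z)*(-10) = (-7 - ⅚)*(-10) = -47/6*(-10) = 235/3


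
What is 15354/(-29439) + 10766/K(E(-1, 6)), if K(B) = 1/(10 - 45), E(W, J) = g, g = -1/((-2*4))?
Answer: -1232547216/3271 ≈ -3.7681e+5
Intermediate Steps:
g = ⅛ (g = -1/(-8) = -1*(-⅛) = ⅛ ≈ 0.12500)
E(W, J) = ⅛
K(B) = -1/35 (K(B) = 1/(-35) = -1/35)
15354/(-29439) + 10766/K(E(-1, 6)) = 15354/(-29439) + 10766/(-1/35) = 15354*(-1/29439) + 10766*(-35) = -1706/3271 - 376810 = -1232547216/3271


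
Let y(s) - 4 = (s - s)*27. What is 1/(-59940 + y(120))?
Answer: -1/59936 ≈ -1.6684e-5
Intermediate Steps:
y(s) = 4 (y(s) = 4 + (s - s)*27 = 4 + 0*27 = 4 + 0 = 4)
1/(-59940 + y(120)) = 1/(-59940 + 4) = 1/(-59936) = -1/59936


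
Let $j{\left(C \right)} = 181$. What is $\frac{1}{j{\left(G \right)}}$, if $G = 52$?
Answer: $\frac{1}{181} \approx 0.0055249$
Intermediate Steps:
$\frac{1}{j{\left(G \right)}} = \frac{1}{181}$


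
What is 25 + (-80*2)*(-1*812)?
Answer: 129945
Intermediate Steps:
25 + (-80*2)*(-1*812) = 25 - 160*(-812) = 25 + 129920 = 129945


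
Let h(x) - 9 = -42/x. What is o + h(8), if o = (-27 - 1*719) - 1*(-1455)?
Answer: 2851/4 ≈ 712.75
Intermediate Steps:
h(x) = 9 - 42/x
o = 709 (o = (-27 - 719) + 1455 = -746 + 1455 = 709)
o + h(8) = 709 + (9 - 42/8) = 709 + (9 - 42*1/8) = 709 + (9 - 21/4) = 709 + 15/4 = 2851/4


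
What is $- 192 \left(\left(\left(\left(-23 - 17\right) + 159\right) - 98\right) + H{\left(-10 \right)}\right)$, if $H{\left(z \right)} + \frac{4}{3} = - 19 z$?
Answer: $-40256$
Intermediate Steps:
$H{\left(z \right)} = - \frac{4}{3} - 19 z$
$- 192 \left(\left(\left(\left(-23 - 17\right) + 159\right) - 98\right) + H{\left(-10 \right)}\right) = - 192 \left(\left(\left(\left(-23 - 17\right) + 159\right) - 98\right) - - \frac{566}{3}\right) = - 192 \left(\left(\left(-40 + 159\right) - 98\right) + \left(- \frac{4}{3} + 190\right)\right) = - 192 \left(\left(119 - 98\right) + \frac{566}{3}\right) = - 192 \left(21 + \frac{566}{3}\right) = \left(-192\right) \frac{629}{3} = -40256$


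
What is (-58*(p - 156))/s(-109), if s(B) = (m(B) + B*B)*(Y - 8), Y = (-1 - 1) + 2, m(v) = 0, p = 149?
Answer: -203/47524 ≈ -0.0042715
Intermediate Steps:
Y = 0 (Y = -2 + 2 = 0)
s(B) = -8*B**2 (s(B) = (0 + B*B)*(0 - 8) = (0 + B**2)*(-8) = B**2*(-8) = -8*B**2)
(-58*(p - 156))/s(-109) = (-58*(149 - 156))/((-8*(-109)**2)) = (-58*(-7))/((-8*11881)) = 406/(-95048) = 406*(-1/95048) = -203/47524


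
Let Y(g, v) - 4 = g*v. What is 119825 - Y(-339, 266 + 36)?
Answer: 222199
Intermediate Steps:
Y(g, v) = 4 + g*v
119825 - Y(-339, 266 + 36) = 119825 - (4 - 339*(266 + 36)) = 119825 - (4 - 339*302) = 119825 - (4 - 102378) = 119825 - 1*(-102374) = 119825 + 102374 = 222199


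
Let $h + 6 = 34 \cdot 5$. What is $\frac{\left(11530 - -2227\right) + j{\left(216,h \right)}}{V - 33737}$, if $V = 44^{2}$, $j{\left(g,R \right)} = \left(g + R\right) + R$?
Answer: $- \frac{2043}{4543} \approx -0.4497$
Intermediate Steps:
$h = 164$ ($h = -6 + 34 \cdot 5 = -6 + 170 = 164$)
$j{\left(g,R \right)} = g + 2 R$ ($j{\left(g,R \right)} = \left(R + g\right) + R = g + 2 R$)
$V = 1936$
$\frac{\left(11530 - -2227\right) + j{\left(216,h \right)}}{V - 33737} = \frac{\left(11530 - -2227\right) + \left(216 + 2 \cdot 164\right)}{1936 - 33737} = \frac{\left(11530 + 2227\right) + \left(216 + 328\right)}{-31801} = \left(13757 + 544\right) \left(- \frac{1}{31801}\right) = 14301 \left(- \frac{1}{31801}\right) = - \frac{2043}{4543}$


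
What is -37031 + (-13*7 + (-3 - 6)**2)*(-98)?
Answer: -36051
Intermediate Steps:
-37031 + (-13*7 + (-3 - 6)**2)*(-98) = -37031 + (-91 + (-9)**2)*(-98) = -37031 + (-91 + 81)*(-98) = -37031 - 10*(-98) = -37031 + 980 = -36051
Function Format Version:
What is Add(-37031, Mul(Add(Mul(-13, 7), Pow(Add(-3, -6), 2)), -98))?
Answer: -36051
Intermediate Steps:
Add(-37031, Mul(Add(Mul(-13, 7), Pow(Add(-3, -6), 2)), -98)) = Add(-37031, Mul(Add(-91, Pow(-9, 2)), -98)) = Add(-37031, Mul(Add(-91, 81), -98)) = Add(-37031, Mul(-10, -98)) = Add(-37031, 980) = -36051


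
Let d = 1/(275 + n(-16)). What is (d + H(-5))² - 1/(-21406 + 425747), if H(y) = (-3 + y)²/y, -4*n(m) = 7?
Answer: 1977423413486559/12076139282725 ≈ 163.75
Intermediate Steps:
n(m) = -7/4 (n(m) = -¼*7 = -7/4)
H(y) = (-3 + y)²/y
d = 4/1093 (d = 1/(275 - 7/4) = 1/(1093/4) = 4/1093 ≈ 0.0036597)
(d + H(-5))² - 1/(-21406 + 425747) = (4/1093 + (-3 - 5)²/(-5))² - 1/(-21406 + 425747) = (4/1093 - ⅕*(-8)²)² - 1/404341 = (4/1093 - ⅕*64)² - 1*1/404341 = (4/1093 - 64/5)² - 1/404341 = (-69932/5465)² - 1/404341 = 4890484624/29866225 - 1/404341 = 1977423413486559/12076139282725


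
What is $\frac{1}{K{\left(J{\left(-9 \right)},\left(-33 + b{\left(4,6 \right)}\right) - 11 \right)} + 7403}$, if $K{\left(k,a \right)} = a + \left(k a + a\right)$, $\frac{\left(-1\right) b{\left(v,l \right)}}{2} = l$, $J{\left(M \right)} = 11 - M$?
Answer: $\frac{1}{6171} \approx 0.00016205$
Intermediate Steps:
$b{\left(v,l \right)} = - 2 l$
$K{\left(k,a \right)} = 2 a + a k$ ($K{\left(k,a \right)} = a + \left(a k + a\right) = a + \left(a + a k\right) = 2 a + a k$)
$\frac{1}{K{\left(J{\left(-9 \right)},\left(-33 + b{\left(4,6 \right)}\right) - 11 \right)} + 7403} = \frac{1}{\left(\left(-33 - 12\right) - 11\right) \left(2 + \left(11 - -9\right)\right) + 7403} = \frac{1}{\left(\left(-33 - 12\right) - 11\right) \left(2 + \left(11 + 9\right)\right) + 7403} = \frac{1}{\left(-45 - 11\right) \left(2 + 20\right) + 7403} = \frac{1}{\left(-56\right) 22 + 7403} = \frac{1}{-1232 + 7403} = \frac{1}{6171}$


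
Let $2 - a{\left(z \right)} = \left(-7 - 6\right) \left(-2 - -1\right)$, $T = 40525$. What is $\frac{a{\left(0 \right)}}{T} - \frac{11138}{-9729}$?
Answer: $\frac{451260431}{394267725} \approx 1.1446$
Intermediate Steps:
$a{\left(z \right)} = -11$ ($a{\left(z \right)} = 2 - \left(-7 - 6\right) \left(-2 - -1\right) = 2 - - 13 \left(-2 + 1\right) = 2 - \left(-13\right) \left(-1\right) = 2 - 13 = -11$)
$\frac{a{\left(0 \right)}}{T} - \frac{11138}{-9729} = - \frac{11}{40525} - \frac{11138}{-9729} = \left(-11\right) \frac{1}{40525} - - \frac{11138}{9729} = - \frac{11}{40525} + \frac{11138}{9729} = \frac{451260431}{394267725}$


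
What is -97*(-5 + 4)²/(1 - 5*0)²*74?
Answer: -7178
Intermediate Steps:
-97*(-5 + 4)²/(1 - 5*0)²*74 = -97/(1 + 0)²*74 = -97*(-1/1)²*74 = -97*(-1*1)²*74 = -97*(-1)²*74 = -97*1*74 = -97*74 = -7178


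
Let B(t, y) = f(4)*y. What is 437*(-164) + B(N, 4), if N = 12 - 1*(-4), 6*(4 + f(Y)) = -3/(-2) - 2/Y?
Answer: -215050/3 ≈ -71683.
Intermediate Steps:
f(Y) = -15/4 - 1/(3*Y) (f(Y) = -4 + (-3/(-2) - 2/Y)/6 = -4 + (-3*(-1/2) - 2/Y)/6 = -4 + (3/2 - 2/Y)/6 = -4 + (1/4 - 1/(3*Y)) = -15/4 - 1/(3*Y))
N = 16 (N = 12 + 4 = 16)
B(t, y) = -23*y/6 (B(t, y) = ((1/12)*(-4 - 45*4)/4)*y = ((1/12)*(1/4)*(-4 - 180))*y = ((1/12)*(1/4)*(-184))*y = -23*y/6)
437*(-164) + B(N, 4) = 437*(-164) - 23/6*4 = -71668 - 46/3 = -215050/3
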